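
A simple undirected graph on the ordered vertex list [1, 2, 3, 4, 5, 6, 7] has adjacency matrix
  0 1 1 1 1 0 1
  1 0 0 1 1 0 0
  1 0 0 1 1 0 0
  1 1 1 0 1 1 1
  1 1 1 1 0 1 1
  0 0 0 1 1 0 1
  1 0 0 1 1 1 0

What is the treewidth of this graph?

A width-3 tree decomposition is:
Bags: B1 = {1, 4, 5, 7}  B2 = {4, 5, 6, 7}  B3 = {1, 3, 4, 5}  B4 = {1, 2, 4, 5}
Tree: B1–B2, B1–B3, B1–B4
Each bag holds 4 vertices, so the decomposition has width 3, which upper-bounds the treewidth. For the lower bound, the 4 vertices {1, 2, 4, 5} are pairwise adjacent, and any tree decomposition puts a clique entirely inside one bag — forcing width ≥ 3. The upper and lower bounds meet at 3, so that is the treewidth.

3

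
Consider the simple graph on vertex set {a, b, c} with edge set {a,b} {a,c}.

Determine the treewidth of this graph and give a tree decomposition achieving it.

Treewidth 1.
One optimal decomposition is:
Bags: B1 = {a, b}  B2 = {a, c}
Tree: B1–B2

Each bag holds 2 vertices, so the decomposition has width 1, which upper-bounds the treewidth. G has an edge, so its treewidth is at least 1. Therefore the treewidth is 1.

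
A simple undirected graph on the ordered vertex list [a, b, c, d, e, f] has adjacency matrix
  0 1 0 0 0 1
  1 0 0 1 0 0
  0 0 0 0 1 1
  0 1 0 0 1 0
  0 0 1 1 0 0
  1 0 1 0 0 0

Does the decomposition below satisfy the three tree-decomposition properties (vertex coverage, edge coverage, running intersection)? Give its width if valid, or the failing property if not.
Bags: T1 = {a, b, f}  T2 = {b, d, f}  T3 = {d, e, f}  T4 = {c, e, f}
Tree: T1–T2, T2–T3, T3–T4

Yes; width 2.

Every vertex of G appears in some bag (union = {a, b, c, d, e, f}); every edge is covered by a bag; and for each vertex v the set of bags containing v is connected in the bag tree. The decomposition is therefore valid. The largest bag has 3 vertices, so the width is 2.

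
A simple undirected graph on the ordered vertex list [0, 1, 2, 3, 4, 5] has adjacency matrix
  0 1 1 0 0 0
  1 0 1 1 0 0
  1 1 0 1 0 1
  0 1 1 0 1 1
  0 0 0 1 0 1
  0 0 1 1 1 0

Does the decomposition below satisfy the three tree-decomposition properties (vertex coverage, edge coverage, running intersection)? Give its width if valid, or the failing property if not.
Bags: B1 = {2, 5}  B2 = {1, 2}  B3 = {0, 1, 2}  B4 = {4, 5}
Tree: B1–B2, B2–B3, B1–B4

No — vertex 3 appears in no bag.

A tree decomposition must satisfy three properties: every vertex lies in some bag; for every edge, both endpoints lie together in some bag; and for every vertex, the bags containing it form a connected subtree. Here vertex 3 appears in no bag, so the decomposition is invalid.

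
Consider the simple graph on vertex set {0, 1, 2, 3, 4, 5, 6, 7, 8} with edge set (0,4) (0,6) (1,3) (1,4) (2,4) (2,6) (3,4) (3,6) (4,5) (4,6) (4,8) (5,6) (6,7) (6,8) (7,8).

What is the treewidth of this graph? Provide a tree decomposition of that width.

Treewidth 2.
Bags: B1 = {3, 4, 6}  B2 = {2, 4, 6}  B3 = {4, 6, 8}  B4 = {0, 4, 6}  B5 = {6, 7, 8}  B6 = {4, 5, 6}  B7 = {1, 3, 4}
Tree: B1–B2, B1–B3, B1–B4, B3–B5, B2–B6, B1–B7

The largest bag has 3 vertices, giving width 2; this decomposition certifies tw(G) ≤ 2. For the lower bound, the 3 vertices {1, 3, 4} are pairwise adjacent, and any tree decomposition puts a clique entirely inside one bag — forcing width ≥ 2. Hence tw(G) = 2 exactly.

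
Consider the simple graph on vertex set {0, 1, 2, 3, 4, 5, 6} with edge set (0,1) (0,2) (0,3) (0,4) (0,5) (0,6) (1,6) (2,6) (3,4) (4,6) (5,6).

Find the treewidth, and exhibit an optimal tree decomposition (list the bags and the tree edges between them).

Every bag has size at most 3, so the width is 3 − 1 = 2 and tw(G) ≤ 2. Conversely, {0, 3, 4} is a clique of size 3, and the vertices of any clique must share a bag in every tree decomposition; so some bag has ≥ 3 vertices and tw(G) ≥ 2. Combining the bounds, tw(G) = 2.

Treewidth 2.
One such decomposition:
Bags: B1 = {0, 5, 6}  B2 = {0, 1, 6}  B3 = {0, 2, 6}  B4 = {0, 4, 6}  B5 = {0, 3, 4}
Tree: B1–B2, B2–B3, B2–B4, B4–B5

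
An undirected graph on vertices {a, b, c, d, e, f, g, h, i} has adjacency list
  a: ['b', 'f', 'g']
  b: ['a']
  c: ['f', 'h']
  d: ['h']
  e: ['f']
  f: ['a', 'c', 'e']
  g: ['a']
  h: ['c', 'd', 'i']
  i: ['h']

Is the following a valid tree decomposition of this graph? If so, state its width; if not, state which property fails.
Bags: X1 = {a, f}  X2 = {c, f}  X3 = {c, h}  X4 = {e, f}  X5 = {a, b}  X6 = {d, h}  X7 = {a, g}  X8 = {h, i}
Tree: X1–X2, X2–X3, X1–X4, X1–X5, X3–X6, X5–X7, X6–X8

Every vertex of G appears in some bag (union = {a, b, c, d, e, f, g, h, i}); every edge is covered by a bag; and for each vertex v the set of bags containing v is connected in the bag tree. The decomposition is therefore valid. The largest bag has 2 vertices, so the width is 1.

Yes; width 1.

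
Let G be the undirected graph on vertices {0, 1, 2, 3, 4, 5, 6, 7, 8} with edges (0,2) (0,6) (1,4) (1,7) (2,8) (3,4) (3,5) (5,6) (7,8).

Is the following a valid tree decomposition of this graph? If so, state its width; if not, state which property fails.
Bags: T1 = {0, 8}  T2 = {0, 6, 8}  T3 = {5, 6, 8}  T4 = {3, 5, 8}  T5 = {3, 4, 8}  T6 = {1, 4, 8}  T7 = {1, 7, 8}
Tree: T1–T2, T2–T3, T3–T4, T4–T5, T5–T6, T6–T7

No — vertex 2 appears in no bag.

A tree decomposition must satisfy three properties: every vertex lies in some bag; for every edge, both endpoints lie together in some bag; and for every vertex, the bags containing it form a connected subtree. Here vertex 2 appears in no bag, so the decomposition is invalid.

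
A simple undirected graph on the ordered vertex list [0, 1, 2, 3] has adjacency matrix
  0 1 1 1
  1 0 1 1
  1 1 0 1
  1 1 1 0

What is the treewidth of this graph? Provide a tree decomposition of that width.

A single bag containing all 4 vertices is trivially a valid decomposition of width 3. For the lower bound, the 4 vertices {0, 1, 2, 3} are pairwise adjacent, and any tree decomposition puts a clique entirely inside one bag — forcing width ≥ 3. The upper and lower bounds meet at 3, so that is the treewidth.

Treewidth 3.
Bags: B1 = {0, 1, 2, 3}
Tree: (single bag)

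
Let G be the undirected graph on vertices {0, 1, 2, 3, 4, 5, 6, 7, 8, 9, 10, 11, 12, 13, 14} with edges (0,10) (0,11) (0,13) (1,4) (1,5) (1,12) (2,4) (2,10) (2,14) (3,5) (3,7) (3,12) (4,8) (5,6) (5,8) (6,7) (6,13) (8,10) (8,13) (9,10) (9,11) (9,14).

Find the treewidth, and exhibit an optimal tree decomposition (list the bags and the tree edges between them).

The largest bag has 4 vertices, giving width 3; this decomposition certifies tw(G) ≤ 3. For the lower bound: the 4 vertex sets {9,11,14}, {0}, {10}, {2,4,8,13} are disjoint, each induces a connected subgraph, and every pair is joined by at least one edge of G. Contracting each set to a single vertex therefore yields K_{4} as a minor, and since treewidth is minor-monotone, tw(G) ≥ tw(K_{4}) = 3. Therefore the treewidth is 3.

Treewidth 3.
Bags: B1 = {0, 9, 11, 14}  B2 = {0, 9, 10, 14}  B3 = {0, 2, 10, 14}  B4 = {0, 2, 10, 13}  B5 = {2, 8, 10, 13}  B6 = {2, 4, 8, 13}  B7 = {4, 6, 8, 13}  B8 = {4, 5, 6, 8}  B9 = {1, 4, 5, 6}  B10 = {1, 5, 6, 7}  B11 = {1, 3, 5, 7}  B12 = {1, 3, 7, 12}
Tree: B1–B2, B2–B3, B3–B4, B4–B5, B5–B6, B6–B7, B7–B8, B8–B9, B9–B10, B10–B11, B11–B12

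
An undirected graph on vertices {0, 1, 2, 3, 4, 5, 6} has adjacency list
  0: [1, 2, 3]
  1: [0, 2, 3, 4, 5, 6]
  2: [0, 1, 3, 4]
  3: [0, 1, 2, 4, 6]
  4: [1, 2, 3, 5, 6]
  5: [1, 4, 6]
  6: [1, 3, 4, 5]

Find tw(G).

3

A width-3 tree decomposition is:
Bags: B1 = {1, 3, 4, 6}  B2 = {1, 2, 3, 4}  B3 = {0, 1, 2, 3}  B4 = {1, 4, 5, 6}
Tree: B1–B2, B2–B3, B1–B4
Each bag holds 4 vertices, so the decomposition has width 3, which upper-bounds the treewidth. On the other hand G contains the 4-clique {0, 1, 2, 3}. A clique must lie in a single bag of any decomposition, so no decomposition can have width below 3. The upper and lower bounds meet at 3, so that is the treewidth.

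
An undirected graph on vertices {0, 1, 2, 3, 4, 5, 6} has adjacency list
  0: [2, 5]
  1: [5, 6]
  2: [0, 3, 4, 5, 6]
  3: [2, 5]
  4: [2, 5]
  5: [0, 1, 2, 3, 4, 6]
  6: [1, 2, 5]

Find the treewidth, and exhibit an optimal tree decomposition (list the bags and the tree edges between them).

Every bag has size at most 3, so the width is 3 − 1 = 2 and tw(G) ≤ 2. For the lower bound, the 3 vertices {1, 5, 6} are pairwise adjacent, and any tree decomposition puts a clique entirely inside one bag — forcing width ≥ 2. Combining the bounds, tw(G) = 2.

Treewidth 2.
One optimal decomposition is:
Bags: B1 = {2, 5, 6}  B2 = {2, 3, 5}  B3 = {0, 2, 5}  B4 = {1, 5, 6}  B5 = {2, 4, 5}
Tree: B1–B2, B1–B3, B1–B4, B2–B5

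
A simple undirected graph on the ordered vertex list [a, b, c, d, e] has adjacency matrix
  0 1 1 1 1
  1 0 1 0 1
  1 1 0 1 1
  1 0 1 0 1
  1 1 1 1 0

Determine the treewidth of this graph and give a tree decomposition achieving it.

Each bag holds 4 vertices, so the decomposition has width 3, which upper-bounds the treewidth. Conversely, {a, c, d, e} is a clique of size 4, and the vertices of any clique must share a bag in every tree decomposition; so some bag has ≥ 4 vertices and tw(G) ≥ 3. Therefore the treewidth is 3.

Treewidth 3.
Bags: B1 = {a, b, c, e}  B2 = {a, c, d, e}
Tree: B1–B2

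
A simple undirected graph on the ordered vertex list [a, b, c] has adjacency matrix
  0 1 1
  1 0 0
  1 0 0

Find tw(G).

1

A width-1 tree decomposition is:
Bags: B1 = {a, b}  B2 = {a, c}
Tree: B1–B2
Every bag has size at most 2, so the width is 2 − 1 = 1 and tw(G) ≤ 1. Any graph with an edge has treewidth ≥ 1, and G has the edge b–a. Hence tw(G) = 1 exactly.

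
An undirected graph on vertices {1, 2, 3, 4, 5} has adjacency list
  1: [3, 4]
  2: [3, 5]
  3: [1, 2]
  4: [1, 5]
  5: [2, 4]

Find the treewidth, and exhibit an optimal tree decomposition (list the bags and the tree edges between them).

Treewidth 2.
One optimal decomposition is:
Bags: B1 = {2, 4, 5}  B2 = {1, 2, 4}  B3 = {1, 2, 3}
Tree: B1–B2, B2–B3

Every bag has size at most 3, so the width is 3 − 1 = 2 and tw(G) ≤ 2. For the lower bound, G contains the cycle 2–5–4–1–3–2, so G is not a forest; only forests have treewidth ≤ 1, hence tw(G) ≥ 2. The upper and lower bounds meet at 2, so that is the treewidth.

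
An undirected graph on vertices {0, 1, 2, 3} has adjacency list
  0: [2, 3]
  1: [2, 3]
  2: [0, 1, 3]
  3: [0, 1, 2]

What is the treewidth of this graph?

A width-2 tree decomposition is:
Bags: B1 = {1, 2, 3}  B2 = {0, 2, 3}
Tree: B1–B2
Each bag holds 3 vertices, so the decomposition has width 2, which upper-bounds the treewidth. On the other hand G contains the 3-clique {0, 2, 3}. A clique must lie in a single bag of any decomposition, so no decomposition can have width below 2. Hence tw(G) = 2 exactly.

2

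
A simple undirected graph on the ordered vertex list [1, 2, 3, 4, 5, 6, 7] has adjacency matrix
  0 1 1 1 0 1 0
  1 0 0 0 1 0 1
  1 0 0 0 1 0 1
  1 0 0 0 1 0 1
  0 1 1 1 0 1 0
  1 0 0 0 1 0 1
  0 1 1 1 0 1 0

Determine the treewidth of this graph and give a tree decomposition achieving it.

Treewidth 3.
One such decomposition:
Bags: B1 = {1, 4, 5, 7}  B2 = {1, 3, 5, 7}  B3 = {1, 5, 6, 7}  B4 = {1, 2, 5, 7}
Tree: B1–B2, B2–B3, B3–B4

Each bag holds 4 vertices, so the decomposition has width 3, which upper-bounds the treewidth. For the lower bound: the 4 vertex sets {4,5}, {1,3}, {7}, {6} are disjoint, each induces a connected subgraph, and every pair is joined by at least one edge of G. Contracting each set to a single vertex therefore yields K_{4} as a minor, and since treewidth is minor-monotone, tw(G) ≥ tw(K_{4}) = 3. Combining the bounds, tw(G) = 3.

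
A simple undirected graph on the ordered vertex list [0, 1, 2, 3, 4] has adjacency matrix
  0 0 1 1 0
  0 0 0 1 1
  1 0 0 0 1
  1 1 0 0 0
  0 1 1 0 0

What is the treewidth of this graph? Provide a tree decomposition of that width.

Each bag holds 3 vertices, so the decomposition has width 2, which upper-bounds the treewidth. For the lower bound, G contains the cycle 1–4–2–0–3–1, so G is not a forest; only forests have treewidth ≤ 1, hence tw(G) ≥ 2. The upper and lower bounds meet at 2, so that is the treewidth.

Treewidth 2.
Bags: B1 = {1, 2, 4}  B2 = {0, 1, 2}  B3 = {0, 1, 3}
Tree: B1–B2, B2–B3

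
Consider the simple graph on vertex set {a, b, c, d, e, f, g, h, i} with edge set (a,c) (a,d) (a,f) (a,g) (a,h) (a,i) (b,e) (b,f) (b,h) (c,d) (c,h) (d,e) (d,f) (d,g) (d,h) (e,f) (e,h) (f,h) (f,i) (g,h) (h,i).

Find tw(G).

3

A width-3 tree decomposition is:
Bags: B1 = {d, e, f, h}  B2 = {a, d, f, h}  B3 = {b, e, f, h}  B4 = {a, f, h, i}  B5 = {a, d, g, h}  B6 = {a, c, d, h}
Tree: B1–B2, B1–B3, B2–B4, B2–B5, B5–B6
Each bag holds 4 vertices, so the decomposition has width 3, which upper-bounds the treewidth. For the lower bound, the 4 vertices {d, e, f, h} are pairwise adjacent, and any tree decomposition puts a clique entirely inside one bag — forcing width ≥ 3. Combining the bounds, tw(G) = 3.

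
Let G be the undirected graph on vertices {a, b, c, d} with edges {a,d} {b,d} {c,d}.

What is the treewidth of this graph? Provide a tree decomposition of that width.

The largest bag has 2 vertices, giving width 1; this decomposition certifies tw(G) ≤ 1. Any graph with an edge has treewidth ≥ 1, and G has the edge c–d. The upper and lower bounds meet at 1, so that is the treewidth.

Treewidth 1.
One optimal decomposition is:
Bags: B1 = {c, d}  B2 = {a, d}  B3 = {b, d}
Tree: B1–B2, B1–B3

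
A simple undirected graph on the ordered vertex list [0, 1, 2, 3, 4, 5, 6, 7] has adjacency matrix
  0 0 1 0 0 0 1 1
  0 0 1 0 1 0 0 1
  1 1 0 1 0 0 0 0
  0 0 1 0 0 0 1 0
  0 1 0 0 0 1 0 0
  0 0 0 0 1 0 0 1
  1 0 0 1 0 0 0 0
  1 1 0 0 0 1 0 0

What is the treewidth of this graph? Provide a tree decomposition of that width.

Every bag has size at most 3, so the width is 3 − 1 = 2 and tw(G) ≤ 2. Since 6–3–2–0–6 is a cycle in G, G is not acyclic. Forests are exactly the graphs of treewidth ≤ 1, so tw(G) ≥ 2. The upper and lower bounds meet at 2, so that is the treewidth.

Treewidth 2.
One such decomposition:
Bags: B1 = {0, 3, 6}  B2 = {0, 2, 3}  B3 = {0, 2, 7}  B4 = {1, 2, 7}  B5 = {1, 5, 7}  B6 = {1, 4, 5}
Tree: B1–B2, B2–B3, B3–B4, B4–B5, B5–B6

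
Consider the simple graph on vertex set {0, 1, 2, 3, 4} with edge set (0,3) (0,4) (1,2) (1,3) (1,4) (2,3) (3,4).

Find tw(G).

2

A width-2 tree decomposition is:
Bags: B1 = {1, 3, 4}  B2 = {1, 2, 3}  B3 = {0, 3, 4}
Tree: B1–B2, B1–B3
The largest bag has 3 vertices, giving width 2; this decomposition certifies tw(G) ≤ 2. Conversely, {0, 3, 4} is a clique of size 3, and the vertices of any clique must share a bag in every tree decomposition; so some bag has ≥ 3 vertices and tw(G) ≥ 2. Therefore the treewidth is 2.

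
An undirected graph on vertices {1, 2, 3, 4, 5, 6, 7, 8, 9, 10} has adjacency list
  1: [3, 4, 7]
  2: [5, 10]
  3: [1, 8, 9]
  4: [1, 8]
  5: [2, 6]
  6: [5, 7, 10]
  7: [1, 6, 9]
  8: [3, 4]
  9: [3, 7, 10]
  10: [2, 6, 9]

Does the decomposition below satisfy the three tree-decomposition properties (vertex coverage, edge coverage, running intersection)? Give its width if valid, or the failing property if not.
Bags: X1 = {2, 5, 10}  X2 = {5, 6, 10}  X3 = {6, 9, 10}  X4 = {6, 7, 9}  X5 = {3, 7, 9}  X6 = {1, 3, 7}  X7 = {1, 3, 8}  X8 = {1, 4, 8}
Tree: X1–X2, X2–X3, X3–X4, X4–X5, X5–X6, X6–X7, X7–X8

Every vertex of G appears in some bag (union = {1, 2, 3, 4, 5, 6, 7, 8, 9, 10}); every edge is covered by a bag; and for each vertex v the set of bags containing v is connected in the bag tree. The decomposition is therefore valid. The largest bag has 3 vertices, so the width is 2.

Yes; width 2.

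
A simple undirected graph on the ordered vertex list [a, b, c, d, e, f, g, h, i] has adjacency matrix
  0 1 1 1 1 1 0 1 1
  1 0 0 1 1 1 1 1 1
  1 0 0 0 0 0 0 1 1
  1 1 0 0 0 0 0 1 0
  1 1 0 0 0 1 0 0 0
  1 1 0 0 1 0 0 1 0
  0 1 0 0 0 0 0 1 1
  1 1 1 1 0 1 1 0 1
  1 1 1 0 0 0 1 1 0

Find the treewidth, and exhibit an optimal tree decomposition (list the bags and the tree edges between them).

Treewidth 3.
One such decomposition:
Bags: B1 = {a, b, f, h}  B2 = {a, b, d, h}  B3 = {a, b, e, f}  B4 = {a, b, h, i}  B5 = {a, c, h, i}  B6 = {b, g, h, i}
Tree: B1–B2, B1–B3, B1–B4, B4–B5, B4–B6

The largest bag has 4 vertices, giving width 3; this decomposition certifies tw(G) ≤ 3. Conversely, {a, b, e, f} is a clique of size 4, and the vertices of any clique must share a bag in every tree decomposition; so some bag has ≥ 4 vertices and tw(G) ≥ 3. Hence tw(G) = 3 exactly.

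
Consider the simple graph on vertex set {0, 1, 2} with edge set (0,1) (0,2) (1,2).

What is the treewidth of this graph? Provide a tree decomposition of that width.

Treewidth 2.
One such decomposition:
Bags: B1 = {0, 1, 2}
Tree: (single bag)

With just one bag of size 3, the width is 3 − 1 = 2, so tw(G) ≤ 2. Conversely, {0, 1, 2} is a clique of size 3, and the vertices of any clique must share a bag in every tree decomposition; so some bag has ≥ 3 vertices and tw(G) ≥ 2. Therefore the treewidth is 2.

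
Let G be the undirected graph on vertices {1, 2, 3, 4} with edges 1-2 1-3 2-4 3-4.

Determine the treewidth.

A width-2 tree decomposition is:
Bags: B1 = {1, 2, 3}  B2 = {2, 3, 4}
Tree: B1–B2
Every bag has size at most 3, so the width is 3 − 1 = 2 and tw(G) ≤ 2. The edges 2–1–3–4–2 form a cycle, so G is not a tree and its treewidth is at least 2. Combining the bounds, tw(G) = 2.

2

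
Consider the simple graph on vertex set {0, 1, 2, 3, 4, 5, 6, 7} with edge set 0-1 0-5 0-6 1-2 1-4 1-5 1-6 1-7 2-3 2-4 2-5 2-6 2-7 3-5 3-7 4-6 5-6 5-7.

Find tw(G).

A width-3 tree decomposition is:
Bags: B1 = {1, 2, 4, 6}  B2 = {1, 2, 5, 6}  B3 = {1, 2, 5, 7}  B4 = {0, 1, 5, 6}  B5 = {2, 3, 5, 7}
Tree: B1–B2, B2–B3, B2–B4, B3–B5
Every bag has size at most 4, so the width is 4 − 1 = 3 and tw(G) ≤ 3. For the lower bound, the 4 vertices {0, 1, 5, 6} are pairwise adjacent, and any tree decomposition puts a clique entirely inside one bag — forcing width ≥ 3. Combining the bounds, tw(G) = 3.

3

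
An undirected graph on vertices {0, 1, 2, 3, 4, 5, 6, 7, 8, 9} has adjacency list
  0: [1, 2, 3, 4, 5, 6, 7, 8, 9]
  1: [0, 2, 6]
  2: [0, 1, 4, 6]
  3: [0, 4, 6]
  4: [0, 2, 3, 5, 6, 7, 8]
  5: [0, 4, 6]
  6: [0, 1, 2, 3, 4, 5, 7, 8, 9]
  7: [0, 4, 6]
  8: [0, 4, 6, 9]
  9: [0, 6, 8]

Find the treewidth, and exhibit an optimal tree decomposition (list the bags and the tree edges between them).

Every bag has size at most 4, so the width is 4 − 1 = 3 and tw(G) ≤ 3. For the lower bound, the 4 vertices {0, 1, 2, 6} are pairwise adjacent, and any tree decomposition puts a clique entirely inside one bag — forcing width ≥ 3. Combining the bounds, tw(G) = 3.

Treewidth 3.
One such decomposition:
Bags: B1 = {0, 2, 4, 6}  B2 = {0, 4, 6, 8}  B3 = {0, 6, 8, 9}  B4 = {0, 4, 6, 7}  B5 = {0, 3, 4, 6}  B6 = {0, 4, 5, 6}  B7 = {0, 1, 2, 6}
Tree: B1–B2, B2–B3, B1–B4, B2–B5, B1–B6, B1–B7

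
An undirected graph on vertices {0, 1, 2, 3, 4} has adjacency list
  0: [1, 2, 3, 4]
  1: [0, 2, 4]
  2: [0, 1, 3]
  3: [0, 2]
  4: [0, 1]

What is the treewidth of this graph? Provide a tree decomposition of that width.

The largest bag has 3 vertices, giving width 2; this decomposition certifies tw(G) ≤ 2. On the other hand G contains the 3-clique {0, 1, 2}. A clique must lie in a single bag of any decomposition, so no decomposition can have width below 2. Combining the bounds, tw(G) = 2.

Treewidth 2.
One optimal decomposition is:
Bags: B1 = {0, 1, 2}  B2 = {0, 2, 3}  B3 = {0, 1, 4}
Tree: B1–B2, B1–B3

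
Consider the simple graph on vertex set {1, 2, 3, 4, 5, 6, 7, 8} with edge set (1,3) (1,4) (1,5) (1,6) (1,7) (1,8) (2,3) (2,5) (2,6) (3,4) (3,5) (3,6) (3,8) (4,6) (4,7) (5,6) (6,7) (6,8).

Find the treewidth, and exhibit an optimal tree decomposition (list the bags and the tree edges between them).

The largest bag has 4 vertices, giving width 3; this decomposition certifies tw(G) ≤ 3. On the other hand G contains the 4-clique {1, 3, 6, 8}. A clique must lie in a single bag of any decomposition, so no decomposition can have width below 3. Therefore the treewidth is 3.

Treewidth 3.
One such decomposition:
Bags: B1 = {1, 4, 6, 7}  B2 = {1, 3, 4, 6}  B3 = {1, 3, 5, 6}  B4 = {2, 3, 5, 6}  B5 = {1, 3, 6, 8}
Tree: B1–B2, B2–B3, B3–B4, B3–B5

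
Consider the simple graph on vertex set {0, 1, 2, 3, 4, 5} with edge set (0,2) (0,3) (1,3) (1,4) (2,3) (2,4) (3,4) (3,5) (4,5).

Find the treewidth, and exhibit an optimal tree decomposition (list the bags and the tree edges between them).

Treewidth 2.
One optimal decomposition is:
Bags: B1 = {3, 4, 5}  B2 = {1, 3, 4}  B3 = {2, 3, 4}  B4 = {0, 2, 3}
Tree: B1–B2, B2–B3, B3–B4

Every bag has size at most 3, so the width is 3 − 1 = 2 and tw(G) ≤ 2. On the other hand G contains the 3-clique {0, 2, 3}. A clique must lie in a single bag of any decomposition, so no decomposition can have width below 2. Therefore the treewidth is 2.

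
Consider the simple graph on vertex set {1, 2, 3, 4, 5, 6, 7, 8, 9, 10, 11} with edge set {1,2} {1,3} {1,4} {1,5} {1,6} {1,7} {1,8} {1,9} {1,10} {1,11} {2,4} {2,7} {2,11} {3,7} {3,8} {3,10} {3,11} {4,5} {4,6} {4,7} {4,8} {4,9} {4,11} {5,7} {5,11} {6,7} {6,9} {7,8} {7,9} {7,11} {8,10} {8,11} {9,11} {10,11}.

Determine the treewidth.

A width-4 tree decomposition is:
Bags: B1 = {1, 4, 7, 8, 11}  B2 = {1, 4, 7, 9, 11}  B3 = {1, 4, 5, 7, 11}  B4 = {1, 3, 7, 8, 11}  B5 = {1, 4, 6, 7, 9}  B6 = {1, 3, 8, 10, 11}  B7 = {1, 2, 4, 7, 11}
Tree: B1–B2, B2–B3, B1–B4, B2–B5, B4–B6, B2–B7
Every bag has size at most 5, so the width is 5 − 1 = 4 and tw(G) ≤ 4. For the lower bound, the 5 vertices {1, 3, 8, 10, 11} are pairwise adjacent, and any tree decomposition puts a clique entirely inside one bag — forcing width ≥ 4. Hence tw(G) = 4 exactly.

4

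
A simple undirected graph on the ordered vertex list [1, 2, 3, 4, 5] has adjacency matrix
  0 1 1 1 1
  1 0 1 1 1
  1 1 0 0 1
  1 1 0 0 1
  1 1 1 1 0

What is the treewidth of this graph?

A width-3 tree decomposition is:
Bags: B1 = {1, 2, 4, 5}  B2 = {1, 2, 3, 5}
Tree: B1–B2
The largest bag has 4 vertices, giving width 3; this decomposition certifies tw(G) ≤ 3. For the lower bound, the 4 vertices {1, 2, 3, 5} are pairwise adjacent, and any tree decomposition puts a clique entirely inside one bag — forcing width ≥ 3. Therefore the treewidth is 3.

3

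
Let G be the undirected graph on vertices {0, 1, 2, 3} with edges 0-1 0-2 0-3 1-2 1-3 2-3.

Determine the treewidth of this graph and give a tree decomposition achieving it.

With just one bag of size 4, the width is 4 − 1 = 3, so tw(G) ≤ 3. Conversely, {0, 1, 2, 3} is a clique of size 4, and the vertices of any clique must share a bag in every tree decomposition; so some bag has ≥ 4 vertices and tw(G) ≥ 3. The upper and lower bounds meet at 3, so that is the treewidth.

Treewidth 3.
One such decomposition:
Bags: B1 = {0, 1, 2, 3}
Tree: (single bag)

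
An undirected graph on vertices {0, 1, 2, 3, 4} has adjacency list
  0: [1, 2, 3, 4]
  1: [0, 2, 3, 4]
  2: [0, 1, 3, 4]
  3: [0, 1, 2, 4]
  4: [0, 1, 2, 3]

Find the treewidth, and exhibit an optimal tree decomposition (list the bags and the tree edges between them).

Treewidth 4.
One such decomposition:
Bags: B1 = {0, 1, 2, 3, 4}
Tree: (single bag)

A single bag containing all 5 vertices is trivially a valid decomposition of width 4. On the other hand G contains the 5-clique {0, 1, 2, 3, 4}. A clique must lie in a single bag of any decomposition, so no decomposition can have width below 4. Therefore the treewidth is 4.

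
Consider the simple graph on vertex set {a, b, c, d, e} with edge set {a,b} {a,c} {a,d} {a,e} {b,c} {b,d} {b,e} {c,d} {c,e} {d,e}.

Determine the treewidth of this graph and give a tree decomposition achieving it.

A single bag containing all 5 vertices is trivially a valid decomposition of width 4. For the lower bound, the 5 vertices {a, b, c, d, e} are pairwise adjacent, and any tree decomposition puts a clique entirely inside one bag — forcing width ≥ 4. The upper and lower bounds meet at 4, so that is the treewidth.

Treewidth 4.
One optimal decomposition is:
Bags: B1 = {a, b, c, d, e}
Tree: (single bag)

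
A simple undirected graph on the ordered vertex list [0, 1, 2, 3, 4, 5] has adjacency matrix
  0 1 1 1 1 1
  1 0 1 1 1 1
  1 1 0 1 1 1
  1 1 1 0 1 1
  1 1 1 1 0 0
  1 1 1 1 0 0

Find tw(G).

4

A width-4 tree decomposition is:
Bags: B1 = {0, 1, 2, 3, 4}  B2 = {0, 1, 2, 3, 5}
Tree: B1–B2
The largest bag has 5 vertices, giving width 4; this decomposition certifies tw(G) ≤ 4. Conversely, {0, 1, 2, 3, 4} is a clique of size 5, and the vertices of any clique must share a bag in every tree decomposition; so some bag has ≥ 5 vertices and tw(G) ≥ 4. Combining the bounds, tw(G) = 4.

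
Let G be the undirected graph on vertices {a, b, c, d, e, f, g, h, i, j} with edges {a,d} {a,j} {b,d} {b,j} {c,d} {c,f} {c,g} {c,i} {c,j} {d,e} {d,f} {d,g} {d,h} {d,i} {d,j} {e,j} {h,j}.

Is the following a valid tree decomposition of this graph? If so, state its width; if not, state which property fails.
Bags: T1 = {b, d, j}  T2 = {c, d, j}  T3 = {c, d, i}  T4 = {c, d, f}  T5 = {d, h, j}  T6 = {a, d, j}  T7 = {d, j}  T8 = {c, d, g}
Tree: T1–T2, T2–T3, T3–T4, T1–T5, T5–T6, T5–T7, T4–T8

No — vertex e appears in no bag.

A tree decomposition must satisfy three properties: every vertex lies in some bag; for every edge, both endpoints lie together in some bag; and for every vertex, the bags containing it form a connected subtree. Here vertex e appears in no bag, so the decomposition is invalid.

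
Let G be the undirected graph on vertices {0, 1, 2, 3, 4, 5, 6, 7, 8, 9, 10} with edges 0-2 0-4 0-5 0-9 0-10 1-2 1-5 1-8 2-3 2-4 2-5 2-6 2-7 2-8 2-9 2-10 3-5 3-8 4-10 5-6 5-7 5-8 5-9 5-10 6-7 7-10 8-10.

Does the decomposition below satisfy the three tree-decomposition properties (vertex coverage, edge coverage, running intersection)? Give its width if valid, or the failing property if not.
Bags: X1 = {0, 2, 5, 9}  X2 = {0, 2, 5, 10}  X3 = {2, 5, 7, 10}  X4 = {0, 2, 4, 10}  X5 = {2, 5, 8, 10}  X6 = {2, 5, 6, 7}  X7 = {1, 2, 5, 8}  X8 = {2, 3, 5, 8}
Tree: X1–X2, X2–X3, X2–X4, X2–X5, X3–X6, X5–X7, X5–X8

Yes; width 3.

Every vertex of G appears in some bag (union = {0, 1, 2, 3, 4, 5, 6, 7, 8, 9, 10}); every edge is covered by a bag; and for each vertex v the set of bags containing v is connected in the bag tree. The decomposition is therefore valid. The largest bag has 4 vertices, so the width is 3.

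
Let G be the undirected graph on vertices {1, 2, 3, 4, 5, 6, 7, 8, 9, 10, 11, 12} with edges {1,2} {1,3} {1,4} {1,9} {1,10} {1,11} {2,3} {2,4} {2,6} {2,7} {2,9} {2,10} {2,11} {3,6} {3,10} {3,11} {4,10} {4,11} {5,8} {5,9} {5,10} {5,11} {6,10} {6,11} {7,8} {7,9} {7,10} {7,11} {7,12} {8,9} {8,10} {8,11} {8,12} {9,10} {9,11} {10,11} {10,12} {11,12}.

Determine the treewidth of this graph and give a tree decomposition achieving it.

Treewidth 4.
Bags: B1 = {5, 8, 9, 10, 11}  B2 = {7, 8, 9, 10, 11}  B3 = {2, 7, 9, 10, 11}  B4 = {1, 2, 9, 10, 11}  B5 = {1, 2, 3, 10, 11}  B6 = {1, 2, 4, 10, 11}  B7 = {2, 3, 6, 10, 11}  B8 = {7, 8, 10, 11, 12}
Tree: B1–B2, B2–B3, B3–B4, B4–B5, B5–B6, B5–B7, B2–B8

Every bag has size at most 5, so the width is 5 − 1 = 4 and tw(G) ≤ 4. Conversely, {5, 8, 9, 10, 11} is a clique of size 5, and the vertices of any clique must share a bag in every tree decomposition; so some bag has ≥ 5 vertices and tw(G) ≥ 4. Therefore the treewidth is 4.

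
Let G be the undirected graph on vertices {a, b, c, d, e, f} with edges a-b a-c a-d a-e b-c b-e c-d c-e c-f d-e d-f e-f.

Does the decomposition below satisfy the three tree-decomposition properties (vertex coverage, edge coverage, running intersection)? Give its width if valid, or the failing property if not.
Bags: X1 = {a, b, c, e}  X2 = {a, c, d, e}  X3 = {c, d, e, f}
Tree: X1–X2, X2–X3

Yes; width 3.

Every vertex of G appears in some bag (union = {a, b, c, d, e, f}); every edge is covered by a bag; and for each vertex v the set of bags containing v is connected in the bag tree. The decomposition is therefore valid. The largest bag has 4 vertices, so the width is 3.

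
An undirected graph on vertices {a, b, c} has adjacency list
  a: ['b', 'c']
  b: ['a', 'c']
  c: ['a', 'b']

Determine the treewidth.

2

A width-2 tree decomposition is:
Bags: B1 = {a, b, c}
Tree: (single bag)
With just one bag of size 3, the width is 3 − 1 = 2, so tw(G) ≤ 2. For the lower bound, the 3 vertices {a, b, c} are pairwise adjacent, and any tree decomposition puts a clique entirely inside one bag — forcing width ≥ 2. Combining the bounds, tw(G) = 2.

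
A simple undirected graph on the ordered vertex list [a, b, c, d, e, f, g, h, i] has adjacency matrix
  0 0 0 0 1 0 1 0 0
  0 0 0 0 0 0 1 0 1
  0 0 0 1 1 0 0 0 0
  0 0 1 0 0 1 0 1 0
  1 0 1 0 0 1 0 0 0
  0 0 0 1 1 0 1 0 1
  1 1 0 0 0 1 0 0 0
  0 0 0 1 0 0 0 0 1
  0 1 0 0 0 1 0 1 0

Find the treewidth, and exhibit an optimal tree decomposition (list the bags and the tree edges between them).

Each bag holds 4 vertices, so the decomposition has width 3, which upper-bounds the treewidth. For the lower bound: the 4 vertex sets {b,h,i}, {g}, {f}, {a,c,d,e} are disjoint, each induces a connected subgraph, and every pair is joined by at least one edge of G. Contracting each set to a single vertex therefore yields K_{4} as a minor, and since treewidth is minor-monotone, tw(G) ≥ tw(K_{4}) = 3. The upper and lower bounds meet at 3, so that is the treewidth.

Treewidth 3.
Bags: B1 = {b, g, h, i}  B2 = {f, g, h, i}  B3 = {d, f, g, h}  B4 = {a, d, f, g}  B5 = {a, d, e, f}  B6 = {a, c, d, e}
Tree: B1–B2, B2–B3, B3–B4, B4–B5, B5–B6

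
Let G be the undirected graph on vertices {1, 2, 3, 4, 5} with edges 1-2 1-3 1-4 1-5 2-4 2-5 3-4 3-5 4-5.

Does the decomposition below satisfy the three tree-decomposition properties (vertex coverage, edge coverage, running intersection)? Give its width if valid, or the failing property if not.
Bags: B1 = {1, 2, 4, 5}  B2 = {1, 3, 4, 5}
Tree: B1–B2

Yes; width 3.

Vertex coverage: the bags together contain {1, 2, 3, 4, 5}, the full vertex set. Edge coverage: each edge of G has both endpoints in at least one bag. Running intersection: for every vertex, the bags containing it form a connected subtree. All three properties hold, so this is a valid tree decomposition of width max|bag| − 1 = 3, and hence tw(G) ≤ 3.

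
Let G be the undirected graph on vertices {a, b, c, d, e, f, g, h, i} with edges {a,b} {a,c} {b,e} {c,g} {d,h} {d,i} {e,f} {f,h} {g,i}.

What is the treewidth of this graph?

A width-2 tree decomposition is:
Bags: B1 = {a, c, g}  B2 = {a, g, i}  B3 = {a, d, i}  B4 = {a, d, h}  B5 = {a, f, h}  B6 = {a, e, f}  B7 = {a, b, e}
Tree: B1–B2, B2–B3, B3–B4, B4–B5, B5–B6, B6–B7
Every bag has size at most 3, so the width is 3 − 1 = 2 and tw(G) ≤ 2. The edges a–c–g–i–d–h–f–e–b–a form a cycle, so G is not a tree and its treewidth is at least 2. Therefore the treewidth is 2.

2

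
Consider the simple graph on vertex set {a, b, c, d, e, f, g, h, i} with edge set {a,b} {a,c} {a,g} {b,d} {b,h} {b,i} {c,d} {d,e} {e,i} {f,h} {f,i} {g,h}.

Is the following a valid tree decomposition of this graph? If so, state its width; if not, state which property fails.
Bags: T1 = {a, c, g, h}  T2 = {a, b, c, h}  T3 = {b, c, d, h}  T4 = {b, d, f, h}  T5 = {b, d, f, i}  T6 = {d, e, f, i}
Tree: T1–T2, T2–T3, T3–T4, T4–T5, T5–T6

Vertex coverage: the bags together contain {a, b, c, d, e, f, g, h, i}, the full vertex set. Edge coverage: each edge of G has both endpoints in at least one bag. Running intersection: for every vertex, the bags containing it form a connected subtree. All three properties hold, so this is a valid tree decomposition of width max|bag| − 1 = 3, and hence tw(G) ≤ 3.

Yes; width 3.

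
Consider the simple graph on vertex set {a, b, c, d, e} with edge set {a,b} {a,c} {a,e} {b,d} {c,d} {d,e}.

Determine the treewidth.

2

A width-2 tree decomposition is:
Bags: B1 = {a, c, d}  B2 = {a, d, e}  B3 = {a, b, d}
Tree: B1–B2, B2–B3
Every bag has size at most 3, so the width is 3 − 1 = 2 and tw(G) ≤ 2. The edges a–c–d–e–a form a cycle, so G is not a tree and its treewidth is at least 2. Combining the bounds, tw(G) = 2.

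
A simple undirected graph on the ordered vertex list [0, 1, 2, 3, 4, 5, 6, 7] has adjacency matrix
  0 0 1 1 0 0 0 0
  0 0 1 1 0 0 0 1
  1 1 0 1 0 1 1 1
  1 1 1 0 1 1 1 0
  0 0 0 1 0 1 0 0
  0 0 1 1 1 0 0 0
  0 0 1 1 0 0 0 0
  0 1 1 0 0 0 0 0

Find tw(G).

2

A width-2 tree decomposition is:
Bags: B1 = {0, 2, 3}  B2 = {1, 2, 3}  B3 = {2, 3, 5}  B4 = {3, 4, 5}  B5 = {1, 2, 7}  B6 = {2, 3, 6}
Tree: B1–B2, B1–B3, B3–B4, B2–B5, B3–B6
Every bag has size at most 3, so the width is 3 − 1 = 2 and tw(G) ≤ 2. For the lower bound, the 3 vertices {0, 2, 3} are pairwise adjacent, and any tree decomposition puts a clique entirely inside one bag — forcing width ≥ 2. Combining the bounds, tw(G) = 2.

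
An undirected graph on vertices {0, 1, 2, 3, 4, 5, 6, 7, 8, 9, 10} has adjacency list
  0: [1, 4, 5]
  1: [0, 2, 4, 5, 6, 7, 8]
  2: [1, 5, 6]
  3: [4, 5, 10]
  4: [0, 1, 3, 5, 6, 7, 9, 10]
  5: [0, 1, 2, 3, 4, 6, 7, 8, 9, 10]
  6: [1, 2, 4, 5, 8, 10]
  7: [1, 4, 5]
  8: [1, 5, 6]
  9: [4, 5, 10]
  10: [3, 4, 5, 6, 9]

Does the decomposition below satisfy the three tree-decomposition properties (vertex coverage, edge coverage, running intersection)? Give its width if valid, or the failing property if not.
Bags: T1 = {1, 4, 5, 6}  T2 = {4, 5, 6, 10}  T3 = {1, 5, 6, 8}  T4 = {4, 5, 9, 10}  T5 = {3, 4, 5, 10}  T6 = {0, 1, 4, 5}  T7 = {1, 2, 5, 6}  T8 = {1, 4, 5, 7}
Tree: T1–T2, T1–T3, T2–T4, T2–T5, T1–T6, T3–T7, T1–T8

Vertex coverage: the bags together contain {0, 1, 2, 3, 4, 5, 6, 7, 8, 9, 10}, the full vertex set. Edge coverage: each edge of G has both endpoints in at least one bag. Running intersection: for every vertex, the bags containing it form a connected subtree. All three properties hold, so this is a valid tree decomposition of width max|bag| − 1 = 3, and hence tw(G) ≤ 3.

Yes; width 3.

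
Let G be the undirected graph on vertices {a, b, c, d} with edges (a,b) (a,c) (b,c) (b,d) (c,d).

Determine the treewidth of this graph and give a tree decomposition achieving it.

Each bag holds 3 vertices, so the decomposition has width 2, which upper-bounds the treewidth. Conversely, {b, c, d} is a clique of size 3, and the vertices of any clique must share a bag in every tree decomposition; so some bag has ≥ 3 vertices and tw(G) ≥ 2. Combining the bounds, tw(G) = 2.

Treewidth 2.
Bags: B1 = {b, c, d}  B2 = {a, b, c}
Tree: B1–B2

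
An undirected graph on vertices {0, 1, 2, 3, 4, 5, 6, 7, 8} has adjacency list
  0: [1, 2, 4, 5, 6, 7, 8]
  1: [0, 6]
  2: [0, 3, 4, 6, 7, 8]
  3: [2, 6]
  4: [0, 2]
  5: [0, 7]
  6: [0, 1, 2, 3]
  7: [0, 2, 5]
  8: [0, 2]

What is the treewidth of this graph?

2

A width-2 tree decomposition is:
Bags: B1 = {0, 2, 8}  B2 = {0, 2, 7}  B3 = {0, 2, 6}  B4 = {2, 3, 6}  B5 = {0, 5, 7}  B6 = {0, 1, 6}  B7 = {0, 2, 4}
Tree: B1–B2, B1–B3, B3–B4, B2–B5, B3–B6, B2–B7
Every bag has size at most 3, so the width is 3 − 1 = 2 and tw(G) ≤ 2. On the other hand G contains the 3-clique {0, 1, 6}. A clique must lie in a single bag of any decomposition, so no decomposition can have width below 2. Therefore the treewidth is 2.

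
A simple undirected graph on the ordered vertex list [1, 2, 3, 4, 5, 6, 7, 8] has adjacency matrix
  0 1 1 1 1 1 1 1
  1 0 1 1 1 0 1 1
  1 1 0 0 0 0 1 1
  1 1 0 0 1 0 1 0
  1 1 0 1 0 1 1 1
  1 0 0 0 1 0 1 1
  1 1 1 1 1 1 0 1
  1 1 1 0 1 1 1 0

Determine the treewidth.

A width-4 tree decomposition is:
Bags: B1 = {1, 2, 5, 7, 8}  B2 = {1, 5, 6, 7, 8}  B3 = {1, 2, 4, 5, 7}  B4 = {1, 2, 3, 7, 8}
Tree: B1–B2, B1–B3, B1–B4
Every bag has size at most 5, so the width is 5 − 1 = 4 and tw(G) ≤ 4. Conversely, {1, 2, 3, 7, 8} is a clique of size 5, and the vertices of any clique must share a bag in every tree decomposition; so some bag has ≥ 5 vertices and tw(G) ≥ 4. The upper and lower bounds meet at 4, so that is the treewidth.

4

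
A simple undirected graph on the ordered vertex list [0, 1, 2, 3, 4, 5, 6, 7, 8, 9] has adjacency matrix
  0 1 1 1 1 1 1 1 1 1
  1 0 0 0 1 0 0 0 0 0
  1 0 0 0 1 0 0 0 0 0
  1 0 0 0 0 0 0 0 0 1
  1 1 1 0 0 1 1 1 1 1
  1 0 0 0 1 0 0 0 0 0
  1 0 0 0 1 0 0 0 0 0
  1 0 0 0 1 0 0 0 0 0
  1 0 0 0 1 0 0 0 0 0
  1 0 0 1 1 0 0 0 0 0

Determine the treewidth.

A width-2 tree decomposition is:
Bags: B1 = {0, 1, 4}  B2 = {0, 2, 4}  B3 = {0, 4, 7}  B4 = {0, 4, 6}  B5 = {0, 4, 5}  B6 = {0, 4, 9}  B7 = {0, 4, 8}  B8 = {0, 3, 9}
Tree: B1–B2, B1–B3, B2–B4, B1–B5, B5–B6, B6–B7, B6–B8
Each bag holds 3 vertices, so the decomposition has width 2, which upper-bounds the treewidth. For the lower bound, the 3 vertices {0, 3, 9} are pairwise adjacent, and any tree decomposition puts a clique entirely inside one bag — forcing width ≥ 2. Combining the bounds, tw(G) = 2.

2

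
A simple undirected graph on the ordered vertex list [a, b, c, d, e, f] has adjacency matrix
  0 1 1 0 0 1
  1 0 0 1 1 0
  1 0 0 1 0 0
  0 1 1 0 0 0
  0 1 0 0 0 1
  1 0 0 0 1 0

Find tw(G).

2

A width-2 tree decomposition is:
Bags: B1 = {b, e, f}  B2 = {a, b, f}  B3 = {a, b, d}  B4 = {a, c, d}
Tree: B1–B2, B2–B3, B3–B4
Every bag has size at most 3, so the width is 3 − 1 = 2 and tw(G) ≤ 2. Since e–f–a–b–e is a cycle in G, G is not acyclic. Forests are exactly the graphs of treewidth ≤ 1, so tw(G) ≥ 2. Therefore the treewidth is 2.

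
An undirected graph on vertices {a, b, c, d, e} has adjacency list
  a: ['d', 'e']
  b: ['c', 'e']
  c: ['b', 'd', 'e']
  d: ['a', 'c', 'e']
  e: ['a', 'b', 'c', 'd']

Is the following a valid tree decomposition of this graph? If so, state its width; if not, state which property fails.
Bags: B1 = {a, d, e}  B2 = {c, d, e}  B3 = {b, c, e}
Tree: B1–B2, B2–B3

Checking the three conditions: (i) the bags cover all of {a, b, c, d, e}; (ii) for each edge, some bag contains both endpoints; (iii) the bags containing any fixed vertex form a subtree. All hold, so the decomposition is valid with width 3 − 1 = 2.

Yes; width 2.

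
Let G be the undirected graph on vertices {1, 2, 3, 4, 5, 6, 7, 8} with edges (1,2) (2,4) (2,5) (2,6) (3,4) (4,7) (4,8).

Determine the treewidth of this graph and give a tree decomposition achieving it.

The largest bag has 2 vertices, giving width 1; this decomposition certifies tw(G) ≤ 1. Any graph with an edge has treewidth ≥ 1, and G has the edge 5–2. Therefore the treewidth is 1.

Treewidth 1.
One optimal decomposition is:
Bags: B1 = {2, 5}  B2 = {2, 6}  B3 = {2, 4}  B4 = {1, 2}  B5 = {3, 4}  B6 = {4, 8}  B7 = {4, 7}
Tree: B1–B2, B1–B3, B3–B4, B3–B5, B5–B6, B3–B7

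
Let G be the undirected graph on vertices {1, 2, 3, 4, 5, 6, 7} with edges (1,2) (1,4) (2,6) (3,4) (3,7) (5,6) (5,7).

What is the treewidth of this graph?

A width-2 tree decomposition is:
Bags: B1 = {1, 2, 6}  B2 = {1, 5, 6}  B3 = {1, 5, 7}  B4 = {1, 3, 7}  B5 = {1, 3, 4}
Tree: B1–B2, B2–B3, B3–B4, B4–B5
Every bag has size at most 3, so the width is 3 − 1 = 2 and tw(G) ≤ 2. Since 1–2–6–5–7–3–4–1 is a cycle in G, G is not acyclic. Forests are exactly the graphs of treewidth ≤ 1, so tw(G) ≥ 2. Therefore the treewidth is 2.

2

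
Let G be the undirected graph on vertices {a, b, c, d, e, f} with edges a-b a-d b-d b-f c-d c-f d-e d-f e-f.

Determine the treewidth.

A width-2 tree decomposition is:
Bags: B1 = {d, e, f}  B2 = {b, d, f}  B3 = {a, b, d}  B4 = {c, d, f}
Tree: B1–B2, B2–B3, B1–B4
Each bag holds 3 vertices, so the decomposition has width 2, which upper-bounds the treewidth. Conversely, {a, b, d} is a clique of size 3, and the vertices of any clique must share a bag in every tree decomposition; so some bag has ≥ 3 vertices and tw(G) ≥ 2. Combining the bounds, tw(G) = 2.

2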